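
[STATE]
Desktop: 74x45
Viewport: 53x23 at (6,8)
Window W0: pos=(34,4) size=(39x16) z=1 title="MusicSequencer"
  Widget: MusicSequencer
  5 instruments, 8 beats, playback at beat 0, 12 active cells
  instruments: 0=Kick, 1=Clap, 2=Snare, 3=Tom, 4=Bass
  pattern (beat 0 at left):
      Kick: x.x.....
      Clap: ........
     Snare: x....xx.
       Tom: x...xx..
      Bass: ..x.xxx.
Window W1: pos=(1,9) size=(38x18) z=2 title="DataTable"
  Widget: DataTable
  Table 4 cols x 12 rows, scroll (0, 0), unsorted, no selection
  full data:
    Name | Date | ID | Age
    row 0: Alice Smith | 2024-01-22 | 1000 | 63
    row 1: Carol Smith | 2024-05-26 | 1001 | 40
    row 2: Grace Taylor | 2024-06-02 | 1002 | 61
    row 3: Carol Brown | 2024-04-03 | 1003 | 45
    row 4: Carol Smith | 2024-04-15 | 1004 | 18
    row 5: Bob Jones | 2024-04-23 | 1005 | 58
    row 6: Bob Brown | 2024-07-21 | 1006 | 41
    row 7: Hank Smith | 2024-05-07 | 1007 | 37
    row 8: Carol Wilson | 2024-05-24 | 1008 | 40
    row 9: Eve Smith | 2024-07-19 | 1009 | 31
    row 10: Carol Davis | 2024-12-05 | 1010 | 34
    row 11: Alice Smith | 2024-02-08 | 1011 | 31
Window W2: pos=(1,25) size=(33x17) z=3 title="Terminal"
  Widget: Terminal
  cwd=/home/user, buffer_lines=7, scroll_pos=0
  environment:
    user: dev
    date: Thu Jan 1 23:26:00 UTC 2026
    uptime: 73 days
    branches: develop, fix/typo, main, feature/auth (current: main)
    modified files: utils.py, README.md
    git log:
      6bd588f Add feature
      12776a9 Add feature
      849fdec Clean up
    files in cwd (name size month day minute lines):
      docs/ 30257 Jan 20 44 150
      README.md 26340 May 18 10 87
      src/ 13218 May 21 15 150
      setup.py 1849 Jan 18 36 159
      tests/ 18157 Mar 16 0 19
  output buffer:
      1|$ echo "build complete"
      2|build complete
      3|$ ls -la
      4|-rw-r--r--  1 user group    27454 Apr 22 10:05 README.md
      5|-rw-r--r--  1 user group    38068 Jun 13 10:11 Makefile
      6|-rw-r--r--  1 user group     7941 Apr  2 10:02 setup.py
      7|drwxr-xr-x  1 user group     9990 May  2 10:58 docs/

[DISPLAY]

                            ┃  Kick█·█·····          
━━━━━━━━━━━━━━━━━━━━━━━━━━━━━━━━┓ap········          
aTable                          ┃re█····██·          
────────────────────────────────┨om█···██··          
        │Date      │ID  │Age    ┃ss··█·███·          
────────┼──────────┼────┼───    ┃                    
e Smith │2024-01-22│1000│63     ┃                    
l Smith │2024-05-26│1001│40     ┃                    
e Taylor│2024-06-02│1002│61     ┃                    
l Brown │2024-04-03│1003│45     ┃                    
l Smith │2024-04-15│1004│18     ┃                    
Jones   │2024-04-23│1005│58     ┃━━━━━━━━━━━━━━━━━━━━
Brown   │2024-07-21│1006│41     ┃                    
 Smith  │2024-05-07│1007│37     ┃                    
l Wilson│2024-05-24│1008│40     ┃                    
Smith   │2024-07-19│1009│31     ┃                    
l Davis │2024-12-05│1010│34     ┃                    
━━━━━━━━━━━━━━━━━━━━━━━━━━━┓    ┃                    
minal                      ┃━━━━┛                    
───────────────────────────┨                         
ho "build complete"        ┃                         
d complete                 ┃                         
 -la                       ┃                         


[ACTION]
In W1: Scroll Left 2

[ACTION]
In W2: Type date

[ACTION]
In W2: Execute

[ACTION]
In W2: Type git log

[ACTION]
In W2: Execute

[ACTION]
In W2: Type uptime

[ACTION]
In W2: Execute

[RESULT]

                            ┃  Kick█·█·····          
━━━━━━━━━━━━━━━━━━━━━━━━━━━━━━━━┓ap········          
aTable                          ┃re█····██·          
────────────────────────────────┨om█···██··          
        │Date      │ID  │Age    ┃ss··█·███·          
────────┼──────────┼────┼───    ┃                    
e Smith │2024-01-22│1000│63     ┃                    
l Smith │2024-05-26│1001│40     ┃                    
e Taylor│2024-06-02│1002│61     ┃                    
l Brown │2024-04-03│1003│45     ┃                    
l Smith │2024-04-15│1004│18     ┃                    
Jones   │2024-04-23│1005│58     ┃━━━━━━━━━━━━━━━━━━━━
Brown   │2024-07-21│1006│41     ┃                    
 Smith  │2024-05-07│1007│37     ┃                    
l Wilson│2024-05-24│1008│40     ┃                    
Smith   │2024-07-19│1009│31     ┃                    
l Davis │2024-12-05│1010│34     ┃                    
━━━━━━━━━━━━━━━━━━━━━━━━━━━┓    ┃                    
minal                      ┃━━━━┛                    
───────────────────────────┨                         
r--r--  1 user group    274┃                         
r--r--  1 user group    380┃                         
r--r--  1 user group     79┃                         


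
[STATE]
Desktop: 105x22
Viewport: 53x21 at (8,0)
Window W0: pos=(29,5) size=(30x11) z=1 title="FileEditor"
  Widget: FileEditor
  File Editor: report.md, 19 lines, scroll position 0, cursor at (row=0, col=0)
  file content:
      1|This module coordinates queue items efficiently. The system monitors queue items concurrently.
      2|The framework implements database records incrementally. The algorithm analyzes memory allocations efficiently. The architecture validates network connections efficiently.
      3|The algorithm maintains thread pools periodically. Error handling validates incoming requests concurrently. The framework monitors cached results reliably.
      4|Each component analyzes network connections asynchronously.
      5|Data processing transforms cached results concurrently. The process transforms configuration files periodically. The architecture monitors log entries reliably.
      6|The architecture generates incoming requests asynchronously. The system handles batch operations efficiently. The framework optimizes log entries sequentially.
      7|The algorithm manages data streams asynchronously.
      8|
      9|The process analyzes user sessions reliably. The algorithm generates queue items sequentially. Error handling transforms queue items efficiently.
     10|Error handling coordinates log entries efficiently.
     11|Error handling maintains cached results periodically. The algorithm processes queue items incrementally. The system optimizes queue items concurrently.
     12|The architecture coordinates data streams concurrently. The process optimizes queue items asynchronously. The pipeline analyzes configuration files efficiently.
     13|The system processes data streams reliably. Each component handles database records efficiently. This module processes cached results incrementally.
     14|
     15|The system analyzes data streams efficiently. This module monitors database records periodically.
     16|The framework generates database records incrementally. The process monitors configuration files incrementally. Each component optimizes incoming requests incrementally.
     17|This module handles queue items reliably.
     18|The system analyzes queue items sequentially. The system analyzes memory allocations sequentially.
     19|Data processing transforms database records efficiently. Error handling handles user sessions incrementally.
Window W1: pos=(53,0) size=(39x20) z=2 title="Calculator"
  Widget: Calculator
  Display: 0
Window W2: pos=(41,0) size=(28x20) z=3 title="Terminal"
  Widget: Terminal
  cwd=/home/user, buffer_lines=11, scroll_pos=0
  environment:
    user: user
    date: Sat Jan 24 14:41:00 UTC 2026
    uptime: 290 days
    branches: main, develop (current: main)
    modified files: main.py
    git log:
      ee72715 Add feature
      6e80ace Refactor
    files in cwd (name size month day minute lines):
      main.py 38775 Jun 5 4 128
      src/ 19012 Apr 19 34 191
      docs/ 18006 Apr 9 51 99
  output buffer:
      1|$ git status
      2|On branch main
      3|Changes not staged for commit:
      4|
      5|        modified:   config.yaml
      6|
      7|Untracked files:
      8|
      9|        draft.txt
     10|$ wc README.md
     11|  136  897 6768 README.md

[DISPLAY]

                                 ┏━━━━━━━━━━━━━━━━━━━
                                 ┃ Terminal          
                                 ┠───────────────────
                                 ┃$ git status       
                                 ┃On branch main     
                     ┏━━━━━━━━━━━┃Changes not staged 
                     ┃ FileEditor┃                   
                     ┠───────────┃        modified:  
                     ┃█his module┃                   
                     ┃The framewo┃Untracked files:   
                     ┃The algorit┃                   
                     ┃Each compon┃        draft.txt  
                     ┃Data proces┃$ wc README.md     
                     ┃The archite┃  136  897 6768 REA
                     ┃The algorit┃$ █                
                     ┗━━━━━━━━━━━┃                   
                                 ┃                   
                                 ┃                   
                                 ┃                   
                                 ┗━━━━━━━━━━━━━━━━━━━
                                                     


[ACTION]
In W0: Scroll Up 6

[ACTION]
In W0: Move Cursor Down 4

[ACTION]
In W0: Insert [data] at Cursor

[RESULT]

                                 ┏━━━━━━━━━━━━━━━━━━━
                                 ┃ Terminal          
                                 ┠───────────────────
                                 ┃$ git status       
                                 ┃On branch main     
                     ┏━━━━━━━━━━━┃Changes not staged 
                     ┃ FileEditor┃                   
                     ┠───────────┃        modified:  
                     ┃This module┃                   
                     ┃The framewo┃Untracked files:   
                     ┃The algorit┃                   
                     ┃Each compon┃        draft.txt  
                     ┃data█ata pr┃$ wc README.md     
                     ┃The archite┃  136  897 6768 REA
                     ┃The algorit┃$ █                
                     ┗━━━━━━━━━━━┃                   
                                 ┃                   
                                 ┃                   
                                 ┃                   
                                 ┗━━━━━━━━━━━━━━━━━━━
                                                     


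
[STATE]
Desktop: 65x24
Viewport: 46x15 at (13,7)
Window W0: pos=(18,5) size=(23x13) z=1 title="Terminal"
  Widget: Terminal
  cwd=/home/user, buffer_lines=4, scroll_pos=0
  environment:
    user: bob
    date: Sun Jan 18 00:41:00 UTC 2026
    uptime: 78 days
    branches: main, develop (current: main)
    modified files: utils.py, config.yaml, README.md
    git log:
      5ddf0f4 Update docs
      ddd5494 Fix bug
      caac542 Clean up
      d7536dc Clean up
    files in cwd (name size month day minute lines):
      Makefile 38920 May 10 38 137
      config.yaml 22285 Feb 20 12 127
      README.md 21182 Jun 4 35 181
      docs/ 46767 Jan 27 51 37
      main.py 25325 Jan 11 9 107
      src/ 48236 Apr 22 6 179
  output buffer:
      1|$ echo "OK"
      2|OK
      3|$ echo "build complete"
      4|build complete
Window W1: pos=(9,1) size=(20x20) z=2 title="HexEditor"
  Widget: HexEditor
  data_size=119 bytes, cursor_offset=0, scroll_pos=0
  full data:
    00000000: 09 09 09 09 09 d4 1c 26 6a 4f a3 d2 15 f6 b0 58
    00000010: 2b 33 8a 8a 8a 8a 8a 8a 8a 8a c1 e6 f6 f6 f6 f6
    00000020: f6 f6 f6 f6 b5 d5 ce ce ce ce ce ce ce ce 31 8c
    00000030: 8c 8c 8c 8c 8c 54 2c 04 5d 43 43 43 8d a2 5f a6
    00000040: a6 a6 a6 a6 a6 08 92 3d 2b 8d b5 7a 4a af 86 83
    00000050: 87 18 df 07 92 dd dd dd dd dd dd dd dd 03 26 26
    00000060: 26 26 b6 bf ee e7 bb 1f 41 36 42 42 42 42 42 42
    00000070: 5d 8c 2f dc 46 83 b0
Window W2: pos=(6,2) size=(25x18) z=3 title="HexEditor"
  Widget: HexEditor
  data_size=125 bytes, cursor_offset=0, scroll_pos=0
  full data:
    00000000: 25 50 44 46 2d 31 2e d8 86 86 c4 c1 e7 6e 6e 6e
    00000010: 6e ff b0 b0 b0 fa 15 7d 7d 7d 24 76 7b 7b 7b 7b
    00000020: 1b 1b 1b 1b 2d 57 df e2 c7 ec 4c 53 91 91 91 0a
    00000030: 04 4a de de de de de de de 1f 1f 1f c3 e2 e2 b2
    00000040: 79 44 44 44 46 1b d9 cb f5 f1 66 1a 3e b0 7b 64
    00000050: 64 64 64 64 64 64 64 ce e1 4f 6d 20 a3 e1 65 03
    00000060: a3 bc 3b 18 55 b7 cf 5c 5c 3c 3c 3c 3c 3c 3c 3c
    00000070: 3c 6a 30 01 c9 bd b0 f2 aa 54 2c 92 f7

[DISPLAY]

20  1b 1b 1b 1b 2┃─────────┨                  
30  04 4a de de d┃         ┃                  
40  79 44 44 44 4┃         ┃                  
50  64 64 64 64 6┃d complet┃                  
60  a3 bc 3b 18 5┃te       ┃                  
70  3c 6a 30 01 c┃         ┃                  
                 ┃         ┃                  
                 ┃         ┃                  
                 ┃         ┃                  
                 ┃         ┃                  
                 ┃━━━━━━━━━┛                  
                 ┃                            
━━━━━━━━━━━━━━━━━┛                            
━━━━━━━━━━━━━━━┛                              
                                              


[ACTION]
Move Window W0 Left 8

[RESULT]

20  1b 1b 1b 1b 2┃─┨                          
30  04 4a de de d┃ ┃                          
40  79 44 44 44 4┃ ┃                          
50  64 64 64 64 6┃t┃                          
60  a3 bc 3b 18 5┃ ┃                          
70  3c 6a 30 01 c┃ ┃                          
                 ┃ ┃                          
                 ┃ ┃                          
                 ┃ ┃                          
                 ┃ ┃                          
                 ┃━┛                          
                 ┃                            
━━━━━━━━━━━━━━━━━┛                            
━━━━━━━━━━━━━━━┛                              
                                              


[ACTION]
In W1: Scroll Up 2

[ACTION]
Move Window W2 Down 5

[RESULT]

itor             ┃─┨                          
─────────────────┨ ┃                          
00  25 50 44 46 2┃ ┃                          
10  6e ff b0 b0 b┃t┃                          
20  1b 1b 1b 1b 2┃ ┃                          
30  04 4a de de d┃ ┃                          
40  79 44 44 44 4┃ ┃                          
50  64 64 64 64 6┃ ┃                          
60  a3 bc 3b 18 5┃ ┃                          
70  3c 6a 30 01 c┃ ┃                          
                 ┃━┛                          
                 ┃                            
                 ┃                            
                 ┃                            
                 ┃                            


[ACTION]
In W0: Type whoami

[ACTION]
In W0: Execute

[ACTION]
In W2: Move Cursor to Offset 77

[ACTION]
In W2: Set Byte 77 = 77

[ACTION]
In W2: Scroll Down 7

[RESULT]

itor             ┃─┨                          
─────────────────┨ ┃                          
70  3c 6a 30 01 c┃ ┃                          
                 ┃t┃                          
                 ┃ ┃                          
                 ┃ ┃                          
                 ┃ ┃                          
                 ┃ ┃                          
                 ┃ ┃                          
                 ┃ ┃                          
                 ┃━┛                          
                 ┃                            
                 ┃                            
                 ┃                            
                 ┃                            


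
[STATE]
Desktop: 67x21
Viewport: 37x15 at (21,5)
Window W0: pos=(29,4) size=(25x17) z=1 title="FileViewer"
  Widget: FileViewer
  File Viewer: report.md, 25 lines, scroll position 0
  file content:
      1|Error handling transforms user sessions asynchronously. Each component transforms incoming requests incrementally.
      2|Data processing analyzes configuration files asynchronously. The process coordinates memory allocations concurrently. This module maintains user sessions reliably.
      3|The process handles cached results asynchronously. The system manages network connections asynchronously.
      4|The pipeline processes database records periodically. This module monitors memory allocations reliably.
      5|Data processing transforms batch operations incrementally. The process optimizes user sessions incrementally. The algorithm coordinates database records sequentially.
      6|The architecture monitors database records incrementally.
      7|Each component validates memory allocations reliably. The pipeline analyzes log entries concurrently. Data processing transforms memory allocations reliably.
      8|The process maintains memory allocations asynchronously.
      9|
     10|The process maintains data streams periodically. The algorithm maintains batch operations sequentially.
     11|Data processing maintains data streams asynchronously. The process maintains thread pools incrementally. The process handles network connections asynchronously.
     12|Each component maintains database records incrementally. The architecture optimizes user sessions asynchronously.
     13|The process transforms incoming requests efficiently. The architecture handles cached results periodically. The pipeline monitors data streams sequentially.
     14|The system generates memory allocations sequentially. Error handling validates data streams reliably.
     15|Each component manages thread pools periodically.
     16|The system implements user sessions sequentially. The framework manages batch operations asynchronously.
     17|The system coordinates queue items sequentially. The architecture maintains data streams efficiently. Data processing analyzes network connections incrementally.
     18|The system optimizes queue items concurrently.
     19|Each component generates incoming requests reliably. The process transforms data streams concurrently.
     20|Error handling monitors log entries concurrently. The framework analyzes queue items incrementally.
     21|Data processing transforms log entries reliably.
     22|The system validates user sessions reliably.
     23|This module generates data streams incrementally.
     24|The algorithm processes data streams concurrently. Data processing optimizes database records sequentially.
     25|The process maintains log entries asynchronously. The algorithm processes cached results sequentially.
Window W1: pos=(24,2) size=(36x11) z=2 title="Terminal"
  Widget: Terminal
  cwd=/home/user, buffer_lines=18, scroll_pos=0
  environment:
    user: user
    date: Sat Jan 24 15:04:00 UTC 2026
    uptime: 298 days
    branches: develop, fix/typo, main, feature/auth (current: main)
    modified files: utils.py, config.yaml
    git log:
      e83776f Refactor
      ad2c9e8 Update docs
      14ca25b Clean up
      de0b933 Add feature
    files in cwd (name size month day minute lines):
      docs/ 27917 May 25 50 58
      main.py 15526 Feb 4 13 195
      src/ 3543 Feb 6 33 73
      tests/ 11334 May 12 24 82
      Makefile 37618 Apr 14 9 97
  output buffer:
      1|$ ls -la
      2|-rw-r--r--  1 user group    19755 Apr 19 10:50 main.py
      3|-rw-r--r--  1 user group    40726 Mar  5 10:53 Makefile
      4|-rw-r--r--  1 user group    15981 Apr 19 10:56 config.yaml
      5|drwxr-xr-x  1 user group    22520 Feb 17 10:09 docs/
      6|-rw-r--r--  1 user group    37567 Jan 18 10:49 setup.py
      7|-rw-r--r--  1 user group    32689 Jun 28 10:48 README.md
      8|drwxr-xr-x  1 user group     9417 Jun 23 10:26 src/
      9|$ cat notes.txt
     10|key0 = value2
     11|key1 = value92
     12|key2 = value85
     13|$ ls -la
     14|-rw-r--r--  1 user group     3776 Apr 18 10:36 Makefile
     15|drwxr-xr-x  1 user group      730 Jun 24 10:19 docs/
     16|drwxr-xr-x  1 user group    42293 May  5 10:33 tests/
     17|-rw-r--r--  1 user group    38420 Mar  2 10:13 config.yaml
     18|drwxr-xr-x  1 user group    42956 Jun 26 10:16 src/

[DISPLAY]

   ┃$ ls -la                         
   ┃-rw-r--r--  1 user group    19755
   ┃-rw-r--r--  1 user group    40726
   ┃-rw-r--r--  1 user group    15981
   ┃drwxr-xr-x  1 user group    22520
   ┃-rw-r--r--  1 user group    37567
   ┃-rw-r--r--  1 user group    32689
   ┗━━━━━━━━━━━━━━━━━━━━━━━━━━━━━━━━━
        ┃Each component validat░┃    
        ┃The process maintains ░┃    
        ┃                      ░┃    
        ┃The process maintains ░┃    
        ┃Data processing mainta░┃    
        ┃Each component maintai░┃    
        ┃The process transforms▼┃    


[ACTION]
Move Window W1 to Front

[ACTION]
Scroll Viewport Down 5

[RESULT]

   ┃-rw-r--r--  1 user group    19755
   ┃-rw-r--r--  1 user group    40726
   ┃-rw-r--r--  1 user group    15981
   ┃drwxr-xr-x  1 user group    22520
   ┃-rw-r--r--  1 user group    37567
   ┃-rw-r--r--  1 user group    32689
   ┗━━━━━━━━━━━━━━━━━━━━━━━━━━━━━━━━━
        ┃Each component validat░┃    
        ┃The process maintains ░┃    
        ┃                      ░┃    
        ┃The process maintains ░┃    
        ┃Data processing mainta░┃    
        ┃Each component maintai░┃    
        ┃The process transforms▼┃    
        ┗━━━━━━━━━━━━━━━━━━━━━━━┛    


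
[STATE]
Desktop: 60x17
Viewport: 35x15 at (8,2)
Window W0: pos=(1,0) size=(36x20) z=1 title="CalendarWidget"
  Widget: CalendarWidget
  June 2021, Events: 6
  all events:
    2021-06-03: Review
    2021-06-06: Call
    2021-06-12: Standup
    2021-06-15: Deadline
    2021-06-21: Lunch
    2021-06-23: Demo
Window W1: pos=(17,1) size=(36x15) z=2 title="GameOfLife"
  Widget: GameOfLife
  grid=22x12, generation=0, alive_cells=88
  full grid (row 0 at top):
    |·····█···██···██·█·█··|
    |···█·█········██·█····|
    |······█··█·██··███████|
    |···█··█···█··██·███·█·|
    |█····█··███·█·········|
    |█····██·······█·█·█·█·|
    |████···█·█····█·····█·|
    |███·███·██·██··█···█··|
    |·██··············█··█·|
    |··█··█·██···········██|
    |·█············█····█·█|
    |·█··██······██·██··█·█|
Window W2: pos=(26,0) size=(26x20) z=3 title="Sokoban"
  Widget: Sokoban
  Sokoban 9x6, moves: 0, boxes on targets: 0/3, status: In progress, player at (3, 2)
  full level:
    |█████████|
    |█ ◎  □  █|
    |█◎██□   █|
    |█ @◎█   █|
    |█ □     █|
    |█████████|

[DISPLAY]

─────────┃ GameOfL┠────────────────
      Jun┠────────┃█████████       
We Th Fr ┃Gen: 0  ┃█ ◎  □  █       
 2  3*  4┃···█·█··┃█◎██□   █       
 9 10 11 ┃······█·┃█ @◎█   █       
 16 17 18┃···█··█·┃█ □     █       
 23* 24 2┃█····█··┃█████████       
30       ┃█····██·┃Moves: 0  0/3   
         ┃████···█┃                
         ┃███·███·┃                
         ┃·██·····┃                
         ┃··█··█·█┃                
         ┃·█······┃                
         ┗━━━━━━━━┃                
                  ┃                


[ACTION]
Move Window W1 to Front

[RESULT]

─────────┃ GameOfLife              
      Jun┠─────────────────────────
We Th Fr ┃Gen: 0                   
 2  3*  4┃···█·█········██·█····   
 9 10 11 ┃······█··█·██··███████   
 16 17 18┃···█··█···█··██·███·█·   
 23* 24 2┃█····█··███·█·········   
30       ┃█····██·······█·█·█·█·   
         ┃████···█·█····█·····█·   
         ┃███·███·██·██··█···█··   
         ┃·██··············█··█·   
         ┃··█··█·██···········██   
         ┃·█············█····█·█   
         ┗━━━━━━━━━━━━━━━━━━━━━━━━━
                  ┃                


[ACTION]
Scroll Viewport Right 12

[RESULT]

ameOfLife                       ┃  
────────────────────────────────┨  
n: 0                            ┃  
·█·█········██·█····            ┃  
····█··█·██··███████            ┃  
·█··█···█··██·███·█·            ┃  
···█··███·█·········            ┃  
···██·······█·█·█·█·            ┃  
██···█·█····█·····█·            ┃  
█·███·██·██··█···█··            ┃  
█··············█··█·            ┃  
█··█·██···········██            ┃  
············█····█·█            ┃  
━━━━━━━━━━━━━━━━━━━━━━━━━━━━━━━━┛  
      ┃                        ┃   


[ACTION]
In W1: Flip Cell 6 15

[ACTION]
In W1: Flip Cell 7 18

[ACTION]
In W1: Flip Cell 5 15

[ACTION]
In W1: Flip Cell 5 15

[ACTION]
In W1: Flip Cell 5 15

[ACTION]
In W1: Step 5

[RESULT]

ameOfLife                       ┃  
────────────────────────────────┨  
n: 5                            ┃  
········█···········            ┃  
········██·██·······            ┃  
······█████·█·······            ┃  
······█·███·█·······            ┃  
········█··███······            ┃  
·····█··█·····██····            ┃  
██··█··█·····███····            ┃  
····█·██····█····██·            ┃  
·█··███·····███·█·█·            ┃  
···██·······███·██··            ┃  
━━━━━━━━━━━━━━━━━━━━━━━━━━━━━━━━┛  
      ┃                        ┃   


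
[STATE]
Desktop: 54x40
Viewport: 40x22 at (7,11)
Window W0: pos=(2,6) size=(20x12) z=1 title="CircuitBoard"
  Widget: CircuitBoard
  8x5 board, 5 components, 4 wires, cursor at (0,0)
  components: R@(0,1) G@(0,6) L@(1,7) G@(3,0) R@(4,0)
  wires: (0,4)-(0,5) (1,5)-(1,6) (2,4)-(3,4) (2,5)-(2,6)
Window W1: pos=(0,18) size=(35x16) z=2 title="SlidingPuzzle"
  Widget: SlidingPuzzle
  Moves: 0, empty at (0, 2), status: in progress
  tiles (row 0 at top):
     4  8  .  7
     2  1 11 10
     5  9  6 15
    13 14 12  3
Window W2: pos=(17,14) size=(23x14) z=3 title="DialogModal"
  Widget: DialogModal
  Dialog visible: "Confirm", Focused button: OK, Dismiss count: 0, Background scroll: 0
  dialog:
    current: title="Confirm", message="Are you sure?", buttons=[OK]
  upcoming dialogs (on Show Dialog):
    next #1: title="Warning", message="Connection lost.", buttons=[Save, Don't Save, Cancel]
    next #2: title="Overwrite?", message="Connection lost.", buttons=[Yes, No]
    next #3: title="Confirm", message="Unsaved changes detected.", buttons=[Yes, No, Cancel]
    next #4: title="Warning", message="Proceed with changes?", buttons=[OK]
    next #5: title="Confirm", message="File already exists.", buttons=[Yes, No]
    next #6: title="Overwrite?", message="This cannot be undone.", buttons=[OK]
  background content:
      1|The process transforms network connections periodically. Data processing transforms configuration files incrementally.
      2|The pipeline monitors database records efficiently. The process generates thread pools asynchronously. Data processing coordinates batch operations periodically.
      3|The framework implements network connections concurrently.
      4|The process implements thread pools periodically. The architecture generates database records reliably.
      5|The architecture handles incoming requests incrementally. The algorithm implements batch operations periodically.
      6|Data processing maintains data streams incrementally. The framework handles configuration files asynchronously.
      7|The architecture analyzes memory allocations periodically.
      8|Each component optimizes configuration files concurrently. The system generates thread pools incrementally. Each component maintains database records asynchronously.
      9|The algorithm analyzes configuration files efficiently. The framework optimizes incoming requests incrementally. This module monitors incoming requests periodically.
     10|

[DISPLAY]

              ┃                         
              ┃                         
              ┃                         
          ┏━━━━━━━━━━━━━━━━━━━━━┓       
          ┃ DialogModal         ┃       
G         ┠─────────────────────┨       
━━━━━━━━━━┃The process transform┃       
━━━━━━━━━━┃The pipeline monitors┃       
ngPuzzle  ┃Th┌───────────────┐me┃       
──────────┃Th│    Confirm    │nt┃       
────┬────┬┃Th│ Are you sure? │nd┃       
  8 │    │┃Da│      [OK]     │nt┃       
────┼────┼┃Th└───────────────┘al┃       
  1 │ 11 │┃Each component optimi┃       
────┼────┼┃The algorithm analyze┃       
  9 │  6 │┃                     ┃       
────┼────┼┗━━━━━━━━━━━━━━━━━━━━━┛       
 14 │ 12 │  3 │            ┃            
────┴────┴────┘            ┃            
 0                         ┃            
                           ┃            
                           ┃            


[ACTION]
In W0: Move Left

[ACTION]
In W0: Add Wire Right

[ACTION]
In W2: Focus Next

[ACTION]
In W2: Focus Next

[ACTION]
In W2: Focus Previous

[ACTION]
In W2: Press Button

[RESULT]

              ┃                         
              ┃                         
              ┃                         
          ┏━━━━━━━━━━━━━━━━━━━━━┓       
          ┃ DialogModal         ┃       
G         ┠─────────────────────┨       
━━━━━━━━━━┃The process transform┃       
━━━━━━━━━━┃The pipeline monitors┃       
ngPuzzle  ┃The framework impleme┃       
──────────┃The process implement┃       
────┬────┬┃The architecture hand┃       
  8 │    │┃Data processing maint┃       
────┼────┼┃The architecture anal┃       
  1 │ 11 │┃Each component optimi┃       
────┼────┼┃The algorithm analyze┃       
  9 │  6 │┃                     ┃       
────┼────┼┗━━━━━━━━━━━━━━━━━━━━━┛       
 14 │ 12 │  3 │            ┃            
────┴────┴────┘            ┃            
 0                         ┃            
                           ┃            
                           ┃            


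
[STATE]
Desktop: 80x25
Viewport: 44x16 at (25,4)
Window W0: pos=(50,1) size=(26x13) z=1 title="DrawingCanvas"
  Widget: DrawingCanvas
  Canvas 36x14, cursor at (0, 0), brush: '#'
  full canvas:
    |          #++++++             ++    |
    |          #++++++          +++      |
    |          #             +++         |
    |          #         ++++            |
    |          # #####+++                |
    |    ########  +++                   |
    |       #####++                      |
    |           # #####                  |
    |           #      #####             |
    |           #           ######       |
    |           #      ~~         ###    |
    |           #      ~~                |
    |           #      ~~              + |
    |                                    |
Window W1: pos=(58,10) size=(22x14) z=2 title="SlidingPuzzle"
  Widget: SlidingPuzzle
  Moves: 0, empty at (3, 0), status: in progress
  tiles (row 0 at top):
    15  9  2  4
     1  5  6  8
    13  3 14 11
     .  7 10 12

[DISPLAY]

                         ┃+         #++++++ 
                         ┃          #++++++ 
                         ┃          #       
                         ┃          #       
                         ┃          # #####+
                         ┃    ########  +++ 
                         ┃       ┏━━━━━━━━━━
                         ┃       ┃ SlidingPu
                         ┃       ┠──────────
                         ┗━━━━━━━┃┌────┬────
                                 ┃│ 15 │  9 
                                 ┃├────┼────
                                 ┃│  1 │  5 
                                 ┃├────┼────
                                 ┃│ 13 │  3 
                                 ┃├────┼────


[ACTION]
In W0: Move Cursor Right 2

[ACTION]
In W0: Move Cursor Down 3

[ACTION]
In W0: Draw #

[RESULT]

                         ┃          #++++++ 
                         ┃          #++++++ 
                         ┃          #       
                         ┃  #       #       
                         ┃          # #####+
                         ┃    ########  +++ 
                         ┃       ┏━━━━━━━━━━
                         ┃       ┃ SlidingPu
                         ┃       ┠──────────
                         ┗━━━━━━━┃┌────┬────
                                 ┃│ 15 │  9 
                                 ┃├────┼────
                                 ┃│  1 │  5 
                                 ┃├────┼────
                                 ┃│ 13 │  3 
                                 ┃├────┼────


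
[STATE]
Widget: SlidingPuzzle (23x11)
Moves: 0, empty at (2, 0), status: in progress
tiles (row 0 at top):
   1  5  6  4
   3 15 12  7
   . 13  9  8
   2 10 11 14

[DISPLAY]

┌────┬────┬────┬────┐  
│  1 │  5 │  6 │  4 │  
├────┼────┼────┼────┤  
│  3 │ 15 │ 12 │  7 │  
├────┼────┼────┼────┤  
│    │ 13 │  9 │  8 │  
├────┼────┼────┼────┤  
│  2 │ 10 │ 11 │ 14 │  
└────┴────┴────┴────┘  
Moves: 0               
                       


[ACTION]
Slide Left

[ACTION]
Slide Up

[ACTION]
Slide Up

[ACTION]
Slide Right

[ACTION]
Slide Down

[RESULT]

┌────┬────┬────┬────┐  
│  1 │  5 │  6 │  4 │  
├────┼────┼────┼────┤  
│  3 │ 15 │ 12 │  7 │  
├────┼────┼────┼────┤  
│    │ 10 │  9 │  8 │  
├────┼────┼────┼────┤  
│ 13 │  2 │ 11 │ 14 │  
└────┴────┴────┴────┘  
Moves: 4               
                       


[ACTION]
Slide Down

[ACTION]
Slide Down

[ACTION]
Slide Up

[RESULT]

┌────┬────┬────┬────┐  
│  1 │  5 │  6 │  4 │  
├────┼────┼────┼────┤  
│    │ 15 │ 12 │  7 │  
├────┼────┼────┼────┤  
│  3 │ 10 │  9 │  8 │  
├────┼────┼────┼────┤  
│ 13 │  2 │ 11 │ 14 │  
└────┴────┴────┴────┘  
Moves: 7               
                       


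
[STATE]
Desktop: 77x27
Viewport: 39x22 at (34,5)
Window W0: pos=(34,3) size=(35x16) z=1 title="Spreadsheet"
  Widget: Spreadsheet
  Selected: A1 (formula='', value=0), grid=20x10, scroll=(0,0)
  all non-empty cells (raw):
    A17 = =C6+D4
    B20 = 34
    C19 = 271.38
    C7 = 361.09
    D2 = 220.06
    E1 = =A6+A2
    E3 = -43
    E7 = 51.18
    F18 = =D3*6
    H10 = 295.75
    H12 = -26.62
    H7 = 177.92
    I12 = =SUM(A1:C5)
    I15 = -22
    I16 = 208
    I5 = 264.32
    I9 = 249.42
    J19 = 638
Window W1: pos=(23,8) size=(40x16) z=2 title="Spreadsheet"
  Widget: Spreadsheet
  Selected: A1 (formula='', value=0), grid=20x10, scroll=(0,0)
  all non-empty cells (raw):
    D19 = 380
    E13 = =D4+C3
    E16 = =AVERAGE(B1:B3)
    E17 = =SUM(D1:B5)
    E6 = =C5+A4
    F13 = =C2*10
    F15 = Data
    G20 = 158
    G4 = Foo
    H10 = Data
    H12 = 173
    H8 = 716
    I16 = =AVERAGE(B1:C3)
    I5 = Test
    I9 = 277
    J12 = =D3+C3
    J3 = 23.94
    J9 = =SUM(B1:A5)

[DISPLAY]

┠─────────────────────────────────┨    
┃A1:                              ┃    
┃       A       B       C       D ┃    
━━━━━━━━━━━━━━━━━━━━━━━━━━━━┓-----┃    
et                          ┃     ┃    
────────────────────────────┨  220┃    
                            ┃     ┃    
     B       C       D      ┃     ┃    
----------------------------┃     ┃    
0]       0       0       0  ┃     ┃    
 0       0       0       0  ┃     ┃    
 0       0       0       0  ┃     ┃    
 0       0       0       0  ┃     ┃    
 0       0       0       0  ┃━━━━━┛    
 0       0       0       0  ┃          
 0       0       0       0  ┃          
 0       0       0       0  ┃          
 0       0       0       0  ┃          
━━━━━━━━━━━━━━━━━━━━━━━━━━━━┛          
                                       
                                       
                                       


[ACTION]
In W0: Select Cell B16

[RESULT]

┠─────────────────────────────────┨    
┃B16:                             ┃    
┃       A       B       C       D ┃    
━━━━━━━━━━━━━━━━━━━━━━━━━━━━┓-----┃    
et                          ┃     ┃    
────────────────────────────┨  220┃    
                            ┃     ┃    
     B       C       D      ┃     ┃    
----------------------------┃     ┃    
0]       0       0       0  ┃     ┃    
 0       0       0       0  ┃     ┃    
 0       0       0       0  ┃     ┃    
 0       0       0       0  ┃     ┃    
 0       0       0       0  ┃━━━━━┛    
 0       0       0       0  ┃          
 0       0       0       0  ┃          
 0       0       0       0  ┃          
 0       0       0       0  ┃          
━━━━━━━━━━━━━━━━━━━━━━━━━━━━┛          
                                       
                                       
                                       


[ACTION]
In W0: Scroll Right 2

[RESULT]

┠─────────────────────────────────┨    
┃B16:                             ┃    
┃       C       D       E       F ┃    
━━━━━━━━━━━━━━━━━━━━━━━━━━━━┓-----┃    
et                          ┃     ┃    
────────────────────────────┨     ┃    
                            ┃     ┃    
     B       C       D      ┃     ┃    
----------------------------┃     ┃    
0]       0       0       0  ┃     ┃    
 0       0       0       0  ┃     ┃    
 0       0       0       0  ┃     ┃    
 0       0       0       0  ┃     ┃    
 0       0       0       0  ┃━━━━━┛    
 0       0       0       0  ┃          
 0       0       0       0  ┃          
 0       0       0       0  ┃          
 0       0       0       0  ┃          
━━━━━━━━━━━━━━━━━━━━━━━━━━━━┛          
                                       
                                       
                                       
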